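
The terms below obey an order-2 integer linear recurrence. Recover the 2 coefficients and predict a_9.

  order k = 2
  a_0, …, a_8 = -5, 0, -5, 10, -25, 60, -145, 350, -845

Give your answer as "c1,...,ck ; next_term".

  a_2 = -2·0 + 1·-5 = -5
  a_3 = -2·-5 + 1·0 = 10
  a_4 = -2·10 + 1·-5 = -25
  a_5 = -2·-25 + 1·10 = 60
  a_6 = -2·60 + 1·-25 = -145
  a_7 = -2·-145 + 1·60 = 350
  a_8 = -2·350 + 1·-145 = -845
  a_9 = -2·-845 + 1·350 = 2040

-2,1 ; 2040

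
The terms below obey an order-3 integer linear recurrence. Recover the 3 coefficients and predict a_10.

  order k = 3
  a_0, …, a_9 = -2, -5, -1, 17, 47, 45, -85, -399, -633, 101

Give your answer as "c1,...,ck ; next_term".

  a_3 = 2·-1 + -3·-5 + -2·-2 = 17
  a_4 = 2·17 + -3·-1 + -2·-5 = 47
  a_5 = 2·47 + -3·17 + -2·-1 = 45
  a_6 = 2·45 + -3·47 + -2·17 = -85
  a_7 = 2·-85 + -3·45 + -2·47 = -399
  a_8 = 2·-399 + -3·-85 + -2·45 = -633
  a_9 = 2·-633 + -3·-399 + -2·-85 = 101
  a_10 = 2·101 + -3·-633 + -2·-399 = 2899

2,-3,-2 ; 2899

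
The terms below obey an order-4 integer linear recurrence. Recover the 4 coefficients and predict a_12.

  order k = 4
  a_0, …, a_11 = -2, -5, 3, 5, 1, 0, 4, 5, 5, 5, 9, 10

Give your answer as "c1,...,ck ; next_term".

0,1,0,1 ; 14

  a_4 = 0·5 + 1·3 + 0·-5 + 1·-2 = 1
  a_5 = 0·1 + 1·5 + 0·3 + 1·-5 = 0
  a_6 = 0·0 + 1·1 + 0·5 + 1·3 = 4
  a_7 = 0·4 + 1·0 + 0·1 + 1·5 = 5
  a_8 = 0·5 + 1·4 + 0·0 + 1·1 = 5
  a_9 = 0·5 + 1·5 + 0·4 + 1·0 = 5
  a_10 = 0·5 + 1·5 + 0·5 + 1·4 = 9
  a_11 = 0·9 + 1·5 + 0·5 + 1·5 = 10
  a_12 = 0·10 + 1·9 + 0·5 + 1·5 = 14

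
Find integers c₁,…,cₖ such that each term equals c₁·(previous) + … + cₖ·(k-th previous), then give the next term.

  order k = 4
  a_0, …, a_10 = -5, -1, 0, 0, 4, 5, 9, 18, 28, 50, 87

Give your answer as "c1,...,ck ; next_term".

1,1,1,-1 ; 147

  a_4 = 1·0 + 1·0 + 1·-1 + -1·-5 = 4
  a_5 = 1·4 + 1·0 + 1·0 + -1·-1 = 5
  a_6 = 1·5 + 1·4 + 1·0 + -1·0 = 9
  a_7 = 1·9 + 1·5 + 1·4 + -1·0 = 18
  a_8 = 1·18 + 1·9 + 1·5 + -1·4 = 28
  a_9 = 1·28 + 1·18 + 1·9 + -1·5 = 50
  a_10 = 1·50 + 1·28 + 1·18 + -1·9 = 87
  a_11 = 1·87 + 1·50 + 1·28 + -1·18 = 147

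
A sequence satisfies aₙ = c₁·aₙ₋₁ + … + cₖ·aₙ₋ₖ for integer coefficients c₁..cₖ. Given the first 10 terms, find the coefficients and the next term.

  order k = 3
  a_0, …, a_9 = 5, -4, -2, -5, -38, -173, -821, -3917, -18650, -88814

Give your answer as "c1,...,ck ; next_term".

  a_3 = 4·-2 + 3·-4 + 3·5 = -5
  a_4 = 4·-5 + 3·-2 + 3·-4 = -38
  a_5 = 4·-38 + 3·-5 + 3·-2 = -173
  a_6 = 4·-173 + 3·-38 + 3·-5 = -821
  a_7 = 4·-821 + 3·-173 + 3·-38 = -3917
  a_8 = 4·-3917 + 3·-821 + 3·-173 = -18650
  a_9 = 4·-18650 + 3·-3917 + 3·-821 = -88814
  a_10 = 4·-88814 + 3·-18650 + 3·-3917 = -422957

4,3,3 ; -422957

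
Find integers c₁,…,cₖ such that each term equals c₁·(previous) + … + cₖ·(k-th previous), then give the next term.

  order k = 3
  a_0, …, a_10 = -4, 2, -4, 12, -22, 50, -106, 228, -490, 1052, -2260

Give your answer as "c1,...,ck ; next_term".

  a_3 = -1·-4 + 2·2 + -1·-4 = 12
  a_4 = -1·12 + 2·-4 + -1·2 = -22
  a_5 = -1·-22 + 2·12 + -1·-4 = 50
  a_6 = -1·50 + 2·-22 + -1·12 = -106
  a_7 = -1·-106 + 2·50 + -1·-22 = 228
  a_8 = -1·228 + 2·-106 + -1·50 = -490
  a_9 = -1·-490 + 2·228 + -1·-106 = 1052
  a_10 = -1·1052 + 2·-490 + -1·228 = -2260
  a_11 = -1·-2260 + 2·1052 + -1·-490 = 4854

-1,2,-1 ; 4854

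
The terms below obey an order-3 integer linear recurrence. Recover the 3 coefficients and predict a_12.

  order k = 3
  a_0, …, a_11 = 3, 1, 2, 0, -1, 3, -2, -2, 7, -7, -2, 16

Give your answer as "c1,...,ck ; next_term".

-1,-1,1 ; -21

  a_3 = -1·2 + -1·1 + 1·3 = 0
  a_4 = -1·0 + -1·2 + 1·1 = -1
  a_5 = -1·-1 + -1·0 + 1·2 = 3
  a_6 = -1·3 + -1·-1 + 1·0 = -2
  a_7 = -1·-2 + -1·3 + 1·-1 = -2
  a_8 = -1·-2 + -1·-2 + 1·3 = 7
  a_9 = -1·7 + -1·-2 + 1·-2 = -7
  a_10 = -1·-7 + -1·7 + 1·-2 = -2
  a_11 = -1·-2 + -1·-7 + 1·7 = 16
  a_12 = -1·16 + -1·-2 + 1·-7 = -21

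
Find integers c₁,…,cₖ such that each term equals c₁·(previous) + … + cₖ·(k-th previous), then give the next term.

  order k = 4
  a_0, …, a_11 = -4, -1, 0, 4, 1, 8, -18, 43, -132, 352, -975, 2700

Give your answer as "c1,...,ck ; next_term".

  a_4 = -2·4 + 2·0 + -1·-1 + -2·-4 = 1
  a_5 = -2·1 + 2·4 + -1·0 + -2·-1 = 8
  a_6 = -2·8 + 2·1 + -1·4 + -2·0 = -18
  a_7 = -2·-18 + 2·8 + -1·1 + -2·4 = 43
  a_8 = -2·43 + 2·-18 + -1·8 + -2·1 = -132
  a_9 = -2·-132 + 2·43 + -1·-18 + -2·8 = 352
  a_10 = -2·352 + 2·-132 + -1·43 + -2·-18 = -975
  a_11 = -2·-975 + 2·352 + -1·-132 + -2·43 = 2700
  a_12 = -2·2700 + 2·-975 + -1·352 + -2·-132 = -7438

-2,2,-1,-2 ; -7438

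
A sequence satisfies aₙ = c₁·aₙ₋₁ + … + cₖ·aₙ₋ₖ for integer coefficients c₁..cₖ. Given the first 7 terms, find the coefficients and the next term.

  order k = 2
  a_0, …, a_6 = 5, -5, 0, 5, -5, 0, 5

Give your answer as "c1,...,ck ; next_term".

  a_2 = -1·-5 + -1·5 = 0
  a_3 = -1·0 + -1·-5 = 5
  a_4 = -1·5 + -1·0 = -5
  a_5 = -1·-5 + -1·5 = 0
  a_6 = -1·0 + -1·-5 = 5
  a_7 = -1·5 + -1·0 = -5

-1,-1 ; -5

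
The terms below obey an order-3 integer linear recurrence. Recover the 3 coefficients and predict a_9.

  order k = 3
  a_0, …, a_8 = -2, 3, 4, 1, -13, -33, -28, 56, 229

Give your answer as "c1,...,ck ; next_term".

  a_3 = 2·4 + -3·3 + -1·-2 = 1
  a_4 = 2·1 + -3·4 + -1·3 = -13
  a_5 = 2·-13 + -3·1 + -1·4 = -33
  a_6 = 2·-33 + -3·-13 + -1·1 = -28
  a_7 = 2·-28 + -3·-33 + -1·-13 = 56
  a_8 = 2·56 + -3·-28 + -1·-33 = 229
  a_9 = 2·229 + -3·56 + -1·-28 = 318

2,-3,-1 ; 318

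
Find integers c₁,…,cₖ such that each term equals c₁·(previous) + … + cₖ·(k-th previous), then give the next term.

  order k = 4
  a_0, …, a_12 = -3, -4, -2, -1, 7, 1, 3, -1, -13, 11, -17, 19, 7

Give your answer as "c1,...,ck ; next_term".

-1,0,0,-2 ; -29

  a_4 = -1·-1 + 0·-2 + 0·-4 + -2·-3 = 7
  a_5 = -1·7 + 0·-1 + 0·-2 + -2·-4 = 1
  a_6 = -1·1 + 0·7 + 0·-1 + -2·-2 = 3
  a_7 = -1·3 + 0·1 + 0·7 + -2·-1 = -1
  a_8 = -1·-1 + 0·3 + 0·1 + -2·7 = -13
  a_9 = -1·-13 + 0·-1 + 0·3 + -2·1 = 11
  a_10 = -1·11 + 0·-13 + 0·-1 + -2·3 = -17
  a_11 = -1·-17 + 0·11 + 0·-13 + -2·-1 = 19
  a_12 = -1·19 + 0·-17 + 0·11 + -2·-13 = 7
  a_13 = -1·7 + 0·19 + 0·-17 + -2·11 = -29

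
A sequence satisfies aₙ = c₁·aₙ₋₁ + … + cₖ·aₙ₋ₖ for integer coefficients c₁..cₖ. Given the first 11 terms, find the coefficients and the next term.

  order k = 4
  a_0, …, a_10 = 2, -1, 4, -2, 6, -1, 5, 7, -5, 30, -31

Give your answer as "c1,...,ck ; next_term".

  a_4 = -1·-2 + 2·4 + 2·-1 + -1·2 = 6
  a_5 = -1·6 + 2·-2 + 2·4 + -1·-1 = -1
  a_6 = -1·-1 + 2·6 + 2·-2 + -1·4 = 5
  a_7 = -1·5 + 2·-1 + 2·6 + -1·-2 = 7
  a_8 = -1·7 + 2·5 + 2·-1 + -1·6 = -5
  a_9 = -1·-5 + 2·7 + 2·5 + -1·-1 = 30
  a_10 = -1·30 + 2·-5 + 2·7 + -1·5 = -31
  a_11 = -1·-31 + 2·30 + 2·-5 + -1·7 = 74

-1,2,2,-1 ; 74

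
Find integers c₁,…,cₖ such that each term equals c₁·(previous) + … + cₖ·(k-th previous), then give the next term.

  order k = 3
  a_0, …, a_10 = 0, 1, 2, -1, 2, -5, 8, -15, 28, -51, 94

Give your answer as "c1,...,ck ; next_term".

  a_3 = -1·2 + 1·1 + -1·0 = -1
  a_4 = -1·-1 + 1·2 + -1·1 = 2
  a_5 = -1·2 + 1·-1 + -1·2 = -5
  a_6 = -1·-5 + 1·2 + -1·-1 = 8
  a_7 = -1·8 + 1·-5 + -1·2 = -15
  a_8 = -1·-15 + 1·8 + -1·-5 = 28
  a_9 = -1·28 + 1·-15 + -1·8 = -51
  a_10 = -1·-51 + 1·28 + -1·-15 = 94
  a_11 = -1·94 + 1·-51 + -1·28 = -173

-1,1,-1 ; -173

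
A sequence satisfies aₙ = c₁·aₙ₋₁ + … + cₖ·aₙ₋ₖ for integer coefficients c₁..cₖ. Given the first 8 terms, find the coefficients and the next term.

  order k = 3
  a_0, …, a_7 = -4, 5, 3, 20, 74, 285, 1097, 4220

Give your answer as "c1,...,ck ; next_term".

3,3,1 ; 16236

  a_3 = 3·3 + 3·5 + 1·-4 = 20
  a_4 = 3·20 + 3·3 + 1·5 = 74
  a_5 = 3·74 + 3·20 + 1·3 = 285
  a_6 = 3·285 + 3·74 + 1·20 = 1097
  a_7 = 3·1097 + 3·285 + 1·74 = 4220
  a_8 = 3·4220 + 3·1097 + 1·285 = 16236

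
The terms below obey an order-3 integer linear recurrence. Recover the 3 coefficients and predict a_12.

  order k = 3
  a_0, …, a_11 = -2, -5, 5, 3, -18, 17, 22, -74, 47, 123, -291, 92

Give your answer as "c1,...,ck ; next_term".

  a_3 = -1·5 + -2·-5 + 1·-2 = 3
  a_4 = -1·3 + -2·5 + 1·-5 = -18
  a_5 = -1·-18 + -2·3 + 1·5 = 17
  a_6 = -1·17 + -2·-18 + 1·3 = 22
  a_7 = -1·22 + -2·17 + 1·-18 = -74
  a_8 = -1·-74 + -2·22 + 1·17 = 47
  a_9 = -1·47 + -2·-74 + 1·22 = 123
  a_10 = -1·123 + -2·47 + 1·-74 = -291
  a_11 = -1·-291 + -2·123 + 1·47 = 92
  a_12 = -1·92 + -2·-291 + 1·123 = 613

-1,-2,1 ; 613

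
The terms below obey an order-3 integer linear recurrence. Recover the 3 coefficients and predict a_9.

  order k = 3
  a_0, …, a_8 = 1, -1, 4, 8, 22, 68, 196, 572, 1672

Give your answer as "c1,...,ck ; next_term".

  a_3 = 2·4 + 2·-1 + 2·1 = 8
  a_4 = 2·8 + 2·4 + 2·-1 = 22
  a_5 = 2·22 + 2·8 + 2·4 = 68
  a_6 = 2·68 + 2·22 + 2·8 = 196
  a_7 = 2·196 + 2·68 + 2·22 = 572
  a_8 = 2·572 + 2·196 + 2·68 = 1672
  a_9 = 2·1672 + 2·572 + 2·196 = 4880

2,2,2 ; 4880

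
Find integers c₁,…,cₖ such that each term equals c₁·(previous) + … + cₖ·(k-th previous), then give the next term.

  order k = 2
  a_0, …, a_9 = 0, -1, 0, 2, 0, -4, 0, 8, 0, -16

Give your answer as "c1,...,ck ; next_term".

  a_2 = 0·-1 + -2·0 = 0
  a_3 = 0·0 + -2·-1 = 2
  a_4 = 0·2 + -2·0 = 0
  a_5 = 0·0 + -2·2 = -4
  a_6 = 0·-4 + -2·0 = 0
  a_7 = 0·0 + -2·-4 = 8
  a_8 = 0·8 + -2·0 = 0
  a_9 = 0·0 + -2·8 = -16
  a_10 = 0·-16 + -2·0 = 0

0,-2 ; 0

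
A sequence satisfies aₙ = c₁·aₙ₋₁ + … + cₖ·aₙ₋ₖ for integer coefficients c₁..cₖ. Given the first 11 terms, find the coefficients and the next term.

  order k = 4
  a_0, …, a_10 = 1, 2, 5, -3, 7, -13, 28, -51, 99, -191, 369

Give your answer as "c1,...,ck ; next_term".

-1,1,-1,1 ; -710

  a_4 = -1·-3 + 1·5 + -1·2 + 1·1 = 7
  a_5 = -1·7 + 1·-3 + -1·5 + 1·2 = -13
  a_6 = -1·-13 + 1·7 + -1·-3 + 1·5 = 28
  a_7 = -1·28 + 1·-13 + -1·7 + 1·-3 = -51
  a_8 = -1·-51 + 1·28 + -1·-13 + 1·7 = 99
  a_9 = -1·99 + 1·-51 + -1·28 + 1·-13 = -191
  a_10 = -1·-191 + 1·99 + -1·-51 + 1·28 = 369
  a_11 = -1·369 + 1·-191 + -1·99 + 1·-51 = -710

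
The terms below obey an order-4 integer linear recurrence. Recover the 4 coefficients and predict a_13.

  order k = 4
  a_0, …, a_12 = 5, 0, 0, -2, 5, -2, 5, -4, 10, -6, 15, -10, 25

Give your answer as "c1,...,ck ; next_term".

  a_4 = 0·-2 + 1·0 + 0·0 + 1·5 = 5
  a_5 = 0·5 + 1·-2 + 0·0 + 1·0 = -2
  a_6 = 0·-2 + 1·5 + 0·-2 + 1·0 = 5
  a_7 = 0·5 + 1·-2 + 0·5 + 1·-2 = -4
  a_8 = 0·-4 + 1·5 + 0·-2 + 1·5 = 10
  a_9 = 0·10 + 1·-4 + 0·5 + 1·-2 = -6
  a_10 = 0·-6 + 1·10 + 0·-4 + 1·5 = 15
  a_11 = 0·15 + 1·-6 + 0·10 + 1·-4 = -10
  a_12 = 0·-10 + 1·15 + 0·-6 + 1·10 = 25
  a_13 = 0·25 + 1·-10 + 0·15 + 1·-6 = -16

0,1,0,1 ; -16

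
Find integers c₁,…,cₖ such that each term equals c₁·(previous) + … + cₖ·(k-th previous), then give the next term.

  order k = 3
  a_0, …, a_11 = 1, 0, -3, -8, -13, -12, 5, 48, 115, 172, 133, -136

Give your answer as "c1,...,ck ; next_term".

  a_3 = 2·-3 + -1·0 + -2·1 = -8
  a_4 = 2·-8 + -1·-3 + -2·0 = -13
  a_5 = 2·-13 + -1·-8 + -2·-3 = -12
  a_6 = 2·-12 + -1·-13 + -2·-8 = 5
  a_7 = 2·5 + -1·-12 + -2·-13 = 48
  a_8 = 2·48 + -1·5 + -2·-12 = 115
  a_9 = 2·115 + -1·48 + -2·5 = 172
  a_10 = 2·172 + -1·115 + -2·48 = 133
  a_11 = 2·133 + -1·172 + -2·115 = -136
  a_12 = 2·-136 + -1·133 + -2·172 = -749

2,-1,-2 ; -749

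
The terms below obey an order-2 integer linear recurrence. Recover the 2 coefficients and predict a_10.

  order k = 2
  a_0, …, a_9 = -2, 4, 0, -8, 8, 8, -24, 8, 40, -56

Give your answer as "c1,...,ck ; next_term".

-1,-2 ; -24

  a_2 = -1·4 + -2·-2 = 0
  a_3 = -1·0 + -2·4 = -8
  a_4 = -1·-8 + -2·0 = 8
  a_5 = -1·8 + -2·-8 = 8
  a_6 = -1·8 + -2·8 = -24
  a_7 = -1·-24 + -2·8 = 8
  a_8 = -1·8 + -2·-24 = 40
  a_9 = -1·40 + -2·8 = -56
  a_10 = -1·-56 + -2·40 = -24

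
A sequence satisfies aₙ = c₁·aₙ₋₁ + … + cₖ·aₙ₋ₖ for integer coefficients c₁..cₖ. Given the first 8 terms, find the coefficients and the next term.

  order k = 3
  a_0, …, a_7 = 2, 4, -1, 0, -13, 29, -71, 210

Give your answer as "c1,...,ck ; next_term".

  a_3 = -2·-1 + 1·4 + -3·2 = 0
  a_4 = -2·0 + 1·-1 + -3·4 = -13
  a_5 = -2·-13 + 1·0 + -3·-1 = 29
  a_6 = -2·29 + 1·-13 + -3·0 = -71
  a_7 = -2·-71 + 1·29 + -3·-13 = 210
  a_8 = -2·210 + 1·-71 + -3·29 = -578

-2,1,-3 ; -578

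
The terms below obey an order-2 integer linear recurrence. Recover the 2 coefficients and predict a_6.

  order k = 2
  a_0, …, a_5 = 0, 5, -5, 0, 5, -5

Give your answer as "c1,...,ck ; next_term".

  a_2 = -1·5 + -1·0 = -5
  a_3 = -1·-5 + -1·5 = 0
  a_4 = -1·0 + -1·-5 = 5
  a_5 = -1·5 + -1·0 = -5
  a_6 = -1·-5 + -1·5 = 0

-1,-1 ; 0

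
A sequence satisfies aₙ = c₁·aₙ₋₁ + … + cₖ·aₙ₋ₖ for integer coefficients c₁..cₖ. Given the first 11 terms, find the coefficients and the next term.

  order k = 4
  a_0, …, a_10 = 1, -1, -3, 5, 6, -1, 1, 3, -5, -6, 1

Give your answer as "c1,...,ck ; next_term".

  a_4 = 1·5 + -1·-3 + 1·-1 + -1·1 = 6
  a_5 = 1·6 + -1·5 + 1·-3 + -1·-1 = -1
  a_6 = 1·-1 + -1·6 + 1·5 + -1·-3 = 1
  a_7 = 1·1 + -1·-1 + 1·6 + -1·5 = 3
  a_8 = 1·3 + -1·1 + 1·-1 + -1·6 = -5
  a_9 = 1·-5 + -1·3 + 1·1 + -1·-1 = -6
  a_10 = 1·-6 + -1·-5 + 1·3 + -1·1 = 1
  a_11 = 1·1 + -1·-6 + 1·-5 + -1·3 = -1

1,-1,1,-1 ; -1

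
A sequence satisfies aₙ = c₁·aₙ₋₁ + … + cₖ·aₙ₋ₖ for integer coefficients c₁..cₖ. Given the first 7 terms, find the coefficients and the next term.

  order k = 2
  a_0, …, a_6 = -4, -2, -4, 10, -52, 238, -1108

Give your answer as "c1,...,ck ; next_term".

-4,3 ; 5146

  a_2 = -4·-2 + 3·-4 = -4
  a_3 = -4·-4 + 3·-2 = 10
  a_4 = -4·10 + 3·-4 = -52
  a_5 = -4·-52 + 3·10 = 238
  a_6 = -4·238 + 3·-52 = -1108
  a_7 = -4·-1108 + 3·238 = 5146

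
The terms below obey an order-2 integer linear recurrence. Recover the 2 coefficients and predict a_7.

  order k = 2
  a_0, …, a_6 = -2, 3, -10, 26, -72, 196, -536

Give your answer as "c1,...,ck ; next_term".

  a_2 = -2·3 + 2·-2 = -10
  a_3 = -2·-10 + 2·3 = 26
  a_4 = -2·26 + 2·-10 = -72
  a_5 = -2·-72 + 2·26 = 196
  a_6 = -2·196 + 2·-72 = -536
  a_7 = -2·-536 + 2·196 = 1464

-2,2 ; 1464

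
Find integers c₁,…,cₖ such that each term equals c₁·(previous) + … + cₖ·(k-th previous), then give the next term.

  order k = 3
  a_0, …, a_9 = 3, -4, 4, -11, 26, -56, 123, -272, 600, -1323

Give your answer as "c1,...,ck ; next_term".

-2,0,-1 ; 2918

  a_3 = -2·4 + 0·-4 + -1·3 = -11
  a_4 = -2·-11 + 0·4 + -1·-4 = 26
  a_5 = -2·26 + 0·-11 + -1·4 = -56
  a_6 = -2·-56 + 0·26 + -1·-11 = 123
  a_7 = -2·123 + 0·-56 + -1·26 = -272
  a_8 = -2·-272 + 0·123 + -1·-56 = 600
  a_9 = -2·600 + 0·-272 + -1·123 = -1323
  a_10 = -2·-1323 + 0·600 + -1·-272 = 2918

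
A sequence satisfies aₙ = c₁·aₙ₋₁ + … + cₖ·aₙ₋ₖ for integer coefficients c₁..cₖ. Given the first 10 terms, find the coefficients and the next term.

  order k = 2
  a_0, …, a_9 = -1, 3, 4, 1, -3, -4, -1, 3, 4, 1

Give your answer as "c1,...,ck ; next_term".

  a_2 = 1·3 + -1·-1 = 4
  a_3 = 1·4 + -1·3 = 1
  a_4 = 1·1 + -1·4 = -3
  a_5 = 1·-3 + -1·1 = -4
  a_6 = 1·-4 + -1·-3 = -1
  a_7 = 1·-1 + -1·-4 = 3
  a_8 = 1·3 + -1·-1 = 4
  a_9 = 1·4 + -1·3 = 1
  a_10 = 1·1 + -1·4 = -3

1,-1 ; -3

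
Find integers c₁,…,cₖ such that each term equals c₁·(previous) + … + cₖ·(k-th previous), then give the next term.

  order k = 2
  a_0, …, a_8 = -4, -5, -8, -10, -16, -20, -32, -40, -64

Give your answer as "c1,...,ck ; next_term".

0,2 ; -80

  a_2 = 0·-5 + 2·-4 = -8
  a_3 = 0·-8 + 2·-5 = -10
  a_4 = 0·-10 + 2·-8 = -16
  a_5 = 0·-16 + 2·-10 = -20
  a_6 = 0·-20 + 2·-16 = -32
  a_7 = 0·-32 + 2·-20 = -40
  a_8 = 0·-40 + 2·-32 = -64
  a_9 = 0·-64 + 2·-40 = -80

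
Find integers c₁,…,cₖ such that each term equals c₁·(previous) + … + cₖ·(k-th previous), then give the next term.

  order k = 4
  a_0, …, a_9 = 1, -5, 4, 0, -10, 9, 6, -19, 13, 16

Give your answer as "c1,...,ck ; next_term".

0,-1,1,-1 ; -38

  a_4 = 0·0 + -1·4 + 1·-5 + -1·1 = -10
  a_5 = 0·-10 + -1·0 + 1·4 + -1·-5 = 9
  a_6 = 0·9 + -1·-10 + 1·0 + -1·4 = 6
  a_7 = 0·6 + -1·9 + 1·-10 + -1·0 = -19
  a_8 = 0·-19 + -1·6 + 1·9 + -1·-10 = 13
  a_9 = 0·13 + -1·-19 + 1·6 + -1·9 = 16
  a_10 = 0·16 + -1·13 + 1·-19 + -1·6 = -38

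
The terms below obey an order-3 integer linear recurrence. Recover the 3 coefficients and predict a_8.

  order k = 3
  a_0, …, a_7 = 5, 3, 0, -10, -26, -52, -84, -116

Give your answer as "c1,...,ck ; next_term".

2,0,-2 ; -128

  a_3 = 2·0 + 0·3 + -2·5 = -10
  a_4 = 2·-10 + 0·0 + -2·3 = -26
  a_5 = 2·-26 + 0·-10 + -2·0 = -52
  a_6 = 2·-52 + 0·-26 + -2·-10 = -84
  a_7 = 2·-84 + 0·-52 + -2·-26 = -116
  a_8 = 2·-116 + 0·-84 + -2·-52 = -128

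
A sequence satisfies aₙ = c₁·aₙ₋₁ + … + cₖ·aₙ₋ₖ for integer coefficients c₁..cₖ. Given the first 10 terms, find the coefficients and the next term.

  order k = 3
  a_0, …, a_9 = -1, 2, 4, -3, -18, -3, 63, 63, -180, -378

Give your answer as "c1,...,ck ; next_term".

0,-3,-3 ; 351

  a_3 = 0·4 + -3·2 + -3·-1 = -3
  a_4 = 0·-3 + -3·4 + -3·2 = -18
  a_5 = 0·-18 + -3·-3 + -3·4 = -3
  a_6 = 0·-3 + -3·-18 + -3·-3 = 63
  a_7 = 0·63 + -3·-3 + -3·-18 = 63
  a_8 = 0·63 + -3·63 + -3·-3 = -180
  a_9 = 0·-180 + -3·63 + -3·63 = -378
  a_10 = 0·-378 + -3·-180 + -3·63 = 351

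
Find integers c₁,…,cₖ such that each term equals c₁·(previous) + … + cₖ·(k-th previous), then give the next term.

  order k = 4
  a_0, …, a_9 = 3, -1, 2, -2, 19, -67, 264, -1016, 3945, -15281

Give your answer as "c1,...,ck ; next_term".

  a_4 = -3·-2 + 3·2 + -1·-1 + 2·3 = 19
  a_5 = -3·19 + 3·-2 + -1·2 + 2·-1 = -67
  a_6 = -3·-67 + 3·19 + -1·-2 + 2·2 = 264
  a_7 = -3·264 + 3·-67 + -1·19 + 2·-2 = -1016
  a_8 = -3·-1016 + 3·264 + -1·-67 + 2·19 = 3945
  a_9 = -3·3945 + 3·-1016 + -1·264 + 2·-67 = -15281
  a_10 = -3·-15281 + 3·3945 + -1·-1016 + 2·264 = 59222

-3,3,-1,2 ; 59222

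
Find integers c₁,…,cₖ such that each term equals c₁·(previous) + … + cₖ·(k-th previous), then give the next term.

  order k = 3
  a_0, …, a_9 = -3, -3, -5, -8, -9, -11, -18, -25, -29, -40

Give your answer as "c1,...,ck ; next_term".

  a_3 = 1·-5 + -1·-3 + 2·-3 = -8
  a_4 = 1·-8 + -1·-5 + 2·-3 = -9
  a_5 = 1·-9 + -1·-8 + 2·-5 = -11
  a_6 = 1·-11 + -1·-9 + 2·-8 = -18
  a_7 = 1·-18 + -1·-11 + 2·-9 = -25
  a_8 = 1·-25 + -1·-18 + 2·-11 = -29
  a_9 = 1·-29 + -1·-25 + 2·-18 = -40
  a_10 = 1·-40 + -1·-29 + 2·-25 = -61

1,-1,2 ; -61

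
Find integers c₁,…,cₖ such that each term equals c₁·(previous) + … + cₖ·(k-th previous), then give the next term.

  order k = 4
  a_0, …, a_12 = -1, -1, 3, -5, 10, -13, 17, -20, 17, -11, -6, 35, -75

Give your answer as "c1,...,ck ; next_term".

  a_4 = -1·-5 + 1·3 + 0·-1 + -2·-1 = 10
  a_5 = -1·10 + 1·-5 + 0·3 + -2·-1 = -13
  a_6 = -1·-13 + 1·10 + 0·-5 + -2·3 = 17
  a_7 = -1·17 + 1·-13 + 0·10 + -2·-5 = -20
  a_8 = -1·-20 + 1·17 + 0·-13 + -2·10 = 17
  a_9 = -1·17 + 1·-20 + 0·17 + -2·-13 = -11
  a_10 = -1·-11 + 1·17 + 0·-20 + -2·17 = -6
  a_11 = -1·-6 + 1·-11 + 0·17 + -2·-20 = 35
  a_12 = -1·35 + 1·-6 + 0·-11 + -2·17 = -75
  a_13 = -1·-75 + 1·35 + 0·-6 + -2·-11 = 132

-1,1,0,-2 ; 132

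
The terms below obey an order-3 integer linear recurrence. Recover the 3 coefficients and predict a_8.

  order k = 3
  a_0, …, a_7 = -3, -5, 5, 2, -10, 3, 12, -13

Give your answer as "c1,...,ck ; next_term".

  a_3 = 0·5 + -1·-5 + 1·-3 = 2
  a_4 = 0·2 + -1·5 + 1·-5 = -10
  a_5 = 0·-10 + -1·2 + 1·5 = 3
  a_6 = 0·3 + -1·-10 + 1·2 = 12
  a_7 = 0·12 + -1·3 + 1·-10 = -13
  a_8 = 0·-13 + -1·12 + 1·3 = -9

0,-1,1 ; -9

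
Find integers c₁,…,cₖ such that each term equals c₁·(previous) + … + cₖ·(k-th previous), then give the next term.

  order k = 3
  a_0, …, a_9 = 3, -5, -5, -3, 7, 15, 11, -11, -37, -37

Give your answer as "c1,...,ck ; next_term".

1,-1,-1 ; 11

  a_3 = 1·-5 + -1·-5 + -1·3 = -3
  a_4 = 1·-3 + -1·-5 + -1·-5 = 7
  a_5 = 1·7 + -1·-3 + -1·-5 = 15
  a_6 = 1·15 + -1·7 + -1·-3 = 11
  a_7 = 1·11 + -1·15 + -1·7 = -11
  a_8 = 1·-11 + -1·11 + -1·15 = -37
  a_9 = 1·-37 + -1·-11 + -1·11 = -37
  a_10 = 1·-37 + -1·-37 + -1·-11 = 11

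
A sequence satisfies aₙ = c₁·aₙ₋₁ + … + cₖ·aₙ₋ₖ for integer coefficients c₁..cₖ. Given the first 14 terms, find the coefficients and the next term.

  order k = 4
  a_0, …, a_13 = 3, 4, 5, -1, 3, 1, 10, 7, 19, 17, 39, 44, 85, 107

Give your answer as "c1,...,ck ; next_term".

1,1,-1,1 ; 187

  a_4 = 1·-1 + 1·5 + -1·4 + 1·3 = 3
  a_5 = 1·3 + 1·-1 + -1·5 + 1·4 = 1
  a_6 = 1·1 + 1·3 + -1·-1 + 1·5 = 10
  a_7 = 1·10 + 1·1 + -1·3 + 1·-1 = 7
  a_8 = 1·7 + 1·10 + -1·1 + 1·3 = 19
  a_9 = 1·19 + 1·7 + -1·10 + 1·1 = 17
  a_10 = 1·17 + 1·19 + -1·7 + 1·10 = 39
  a_11 = 1·39 + 1·17 + -1·19 + 1·7 = 44
  a_12 = 1·44 + 1·39 + -1·17 + 1·19 = 85
  a_13 = 1·85 + 1·44 + -1·39 + 1·17 = 107
  a_14 = 1·107 + 1·85 + -1·44 + 1·39 = 187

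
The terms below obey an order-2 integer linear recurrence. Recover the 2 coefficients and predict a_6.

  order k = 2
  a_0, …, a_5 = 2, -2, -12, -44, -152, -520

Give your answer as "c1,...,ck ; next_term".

4,-2 ; -1776

  a_2 = 4·-2 + -2·2 = -12
  a_3 = 4·-12 + -2·-2 = -44
  a_4 = 4·-44 + -2·-12 = -152
  a_5 = 4·-152 + -2·-44 = -520
  a_6 = 4·-520 + -2·-152 = -1776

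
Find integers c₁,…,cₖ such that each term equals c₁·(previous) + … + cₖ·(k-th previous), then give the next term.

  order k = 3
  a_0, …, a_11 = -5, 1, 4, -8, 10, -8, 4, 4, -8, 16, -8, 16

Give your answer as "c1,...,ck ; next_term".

0,2,2 ; 16

  a_3 = 0·4 + 2·1 + 2·-5 = -8
  a_4 = 0·-8 + 2·4 + 2·1 = 10
  a_5 = 0·10 + 2·-8 + 2·4 = -8
  a_6 = 0·-8 + 2·10 + 2·-8 = 4
  a_7 = 0·4 + 2·-8 + 2·10 = 4
  a_8 = 0·4 + 2·4 + 2·-8 = -8
  a_9 = 0·-8 + 2·4 + 2·4 = 16
  a_10 = 0·16 + 2·-8 + 2·4 = -8
  a_11 = 0·-8 + 2·16 + 2·-8 = 16
  a_12 = 0·16 + 2·-8 + 2·16 = 16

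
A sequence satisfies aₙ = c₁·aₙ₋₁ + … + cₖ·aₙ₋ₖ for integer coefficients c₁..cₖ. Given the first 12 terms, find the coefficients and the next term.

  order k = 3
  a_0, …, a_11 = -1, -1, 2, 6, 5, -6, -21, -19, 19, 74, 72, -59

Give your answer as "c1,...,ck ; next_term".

2,-3,1 ; -260

  a_3 = 2·2 + -3·-1 + 1·-1 = 6
  a_4 = 2·6 + -3·2 + 1·-1 = 5
  a_5 = 2·5 + -3·6 + 1·2 = -6
  a_6 = 2·-6 + -3·5 + 1·6 = -21
  a_7 = 2·-21 + -3·-6 + 1·5 = -19
  a_8 = 2·-19 + -3·-21 + 1·-6 = 19
  a_9 = 2·19 + -3·-19 + 1·-21 = 74
  a_10 = 2·74 + -3·19 + 1·-19 = 72
  a_11 = 2·72 + -3·74 + 1·19 = -59
  a_12 = 2·-59 + -3·72 + 1·74 = -260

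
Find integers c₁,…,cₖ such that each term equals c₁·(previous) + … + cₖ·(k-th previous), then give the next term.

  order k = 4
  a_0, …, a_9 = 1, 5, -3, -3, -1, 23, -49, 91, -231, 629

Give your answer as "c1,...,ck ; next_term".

-2,0,-2,3 ; -1587

  a_4 = -2·-3 + 0·-3 + -2·5 + 3·1 = -1
  a_5 = -2·-1 + 0·-3 + -2·-3 + 3·5 = 23
  a_6 = -2·23 + 0·-1 + -2·-3 + 3·-3 = -49
  a_7 = -2·-49 + 0·23 + -2·-1 + 3·-3 = 91
  a_8 = -2·91 + 0·-49 + -2·23 + 3·-1 = -231
  a_9 = -2·-231 + 0·91 + -2·-49 + 3·23 = 629
  a_10 = -2·629 + 0·-231 + -2·91 + 3·-49 = -1587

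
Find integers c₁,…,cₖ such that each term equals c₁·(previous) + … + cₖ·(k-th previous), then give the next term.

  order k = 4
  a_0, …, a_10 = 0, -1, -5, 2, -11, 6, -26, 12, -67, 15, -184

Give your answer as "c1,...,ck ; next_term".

  a_4 = 1·2 + 3·-5 + -2·-1 + -1·0 = -11
  a_5 = 1·-11 + 3·2 + -2·-5 + -1·-1 = 6
  a_6 = 1·6 + 3·-11 + -2·2 + -1·-5 = -26
  a_7 = 1·-26 + 3·6 + -2·-11 + -1·2 = 12
  a_8 = 1·12 + 3·-26 + -2·6 + -1·-11 = -67
  a_9 = 1·-67 + 3·12 + -2·-26 + -1·6 = 15
  a_10 = 1·15 + 3·-67 + -2·12 + -1·-26 = -184
  a_11 = 1·-184 + 3·15 + -2·-67 + -1·12 = -17

1,3,-2,-1 ; -17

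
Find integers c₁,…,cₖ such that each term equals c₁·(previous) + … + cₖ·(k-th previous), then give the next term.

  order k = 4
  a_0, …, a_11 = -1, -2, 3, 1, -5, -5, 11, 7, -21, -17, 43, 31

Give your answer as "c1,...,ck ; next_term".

0,-1,0,2 ; -85

  a_4 = 0·1 + -1·3 + 0·-2 + 2·-1 = -5
  a_5 = 0·-5 + -1·1 + 0·3 + 2·-2 = -5
  a_6 = 0·-5 + -1·-5 + 0·1 + 2·3 = 11
  a_7 = 0·11 + -1·-5 + 0·-5 + 2·1 = 7
  a_8 = 0·7 + -1·11 + 0·-5 + 2·-5 = -21
  a_9 = 0·-21 + -1·7 + 0·11 + 2·-5 = -17
  a_10 = 0·-17 + -1·-21 + 0·7 + 2·11 = 43
  a_11 = 0·43 + -1·-17 + 0·-21 + 2·7 = 31
  a_12 = 0·31 + -1·43 + 0·-17 + 2·-21 = -85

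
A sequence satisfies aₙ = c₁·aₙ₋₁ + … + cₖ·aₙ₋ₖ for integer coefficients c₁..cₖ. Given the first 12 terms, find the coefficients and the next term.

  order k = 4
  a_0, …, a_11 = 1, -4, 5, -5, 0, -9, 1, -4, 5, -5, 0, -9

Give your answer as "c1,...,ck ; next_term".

  a_4 = 1·-5 + 0·5 + -1·-4 + 1·1 = 0
  a_5 = 1·0 + 0·-5 + -1·5 + 1·-4 = -9
  a_6 = 1·-9 + 0·0 + -1·-5 + 1·5 = 1
  a_7 = 1·1 + 0·-9 + -1·0 + 1·-5 = -4
  a_8 = 1·-4 + 0·1 + -1·-9 + 1·0 = 5
  a_9 = 1·5 + 0·-4 + -1·1 + 1·-9 = -5
  a_10 = 1·-5 + 0·5 + -1·-4 + 1·1 = 0
  a_11 = 1·0 + 0·-5 + -1·5 + 1·-4 = -9
  a_12 = 1·-9 + 0·0 + -1·-5 + 1·5 = 1

1,0,-1,1 ; 1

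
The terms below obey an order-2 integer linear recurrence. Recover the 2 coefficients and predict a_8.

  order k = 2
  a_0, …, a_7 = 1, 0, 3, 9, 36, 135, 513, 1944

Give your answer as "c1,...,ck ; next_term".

  a_2 = 3·0 + 3·1 = 3
  a_3 = 3·3 + 3·0 = 9
  a_4 = 3·9 + 3·3 = 36
  a_5 = 3·36 + 3·9 = 135
  a_6 = 3·135 + 3·36 = 513
  a_7 = 3·513 + 3·135 = 1944
  a_8 = 3·1944 + 3·513 = 7371

3,3 ; 7371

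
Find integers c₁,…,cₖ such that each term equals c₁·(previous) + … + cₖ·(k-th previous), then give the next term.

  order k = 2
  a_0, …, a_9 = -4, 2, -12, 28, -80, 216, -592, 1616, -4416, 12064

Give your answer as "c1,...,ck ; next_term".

-2,2 ; -32960

  a_2 = -2·2 + 2·-4 = -12
  a_3 = -2·-12 + 2·2 = 28
  a_4 = -2·28 + 2·-12 = -80
  a_5 = -2·-80 + 2·28 = 216
  a_6 = -2·216 + 2·-80 = -592
  a_7 = -2·-592 + 2·216 = 1616
  a_8 = -2·1616 + 2·-592 = -4416
  a_9 = -2·-4416 + 2·1616 = 12064
  a_10 = -2·12064 + 2·-4416 = -32960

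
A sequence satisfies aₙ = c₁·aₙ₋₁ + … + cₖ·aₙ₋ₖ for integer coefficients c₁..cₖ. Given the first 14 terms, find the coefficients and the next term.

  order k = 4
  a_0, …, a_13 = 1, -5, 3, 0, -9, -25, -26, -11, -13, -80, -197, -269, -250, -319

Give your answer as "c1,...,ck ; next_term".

2,-2,1,2 ; -801

  a_4 = 2·0 + -2·3 + 1·-5 + 2·1 = -9
  a_5 = 2·-9 + -2·0 + 1·3 + 2·-5 = -25
  a_6 = 2·-25 + -2·-9 + 1·0 + 2·3 = -26
  a_7 = 2·-26 + -2·-25 + 1·-9 + 2·0 = -11
  a_8 = 2·-11 + -2·-26 + 1·-25 + 2·-9 = -13
  a_9 = 2·-13 + -2·-11 + 1·-26 + 2·-25 = -80
  a_10 = 2·-80 + -2·-13 + 1·-11 + 2·-26 = -197
  a_11 = 2·-197 + -2·-80 + 1·-13 + 2·-11 = -269
  a_12 = 2·-269 + -2·-197 + 1·-80 + 2·-13 = -250
  a_13 = 2·-250 + -2·-269 + 1·-197 + 2·-80 = -319
  a_14 = 2·-319 + -2·-250 + 1·-269 + 2·-197 = -801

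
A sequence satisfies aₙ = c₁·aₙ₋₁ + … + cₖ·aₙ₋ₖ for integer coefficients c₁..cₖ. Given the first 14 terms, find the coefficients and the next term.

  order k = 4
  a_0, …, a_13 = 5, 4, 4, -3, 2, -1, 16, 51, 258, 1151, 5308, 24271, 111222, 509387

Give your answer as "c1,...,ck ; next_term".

4,3,-2,2 ; 2333288

  a_4 = 4·-3 + 3·4 + -2·4 + 2·5 = 2
  a_5 = 4·2 + 3·-3 + -2·4 + 2·4 = -1
  a_6 = 4·-1 + 3·2 + -2·-3 + 2·4 = 16
  a_7 = 4·16 + 3·-1 + -2·2 + 2·-3 = 51
  a_8 = 4·51 + 3·16 + -2·-1 + 2·2 = 258
  a_9 = 4·258 + 3·51 + -2·16 + 2·-1 = 1151
  a_10 = 4·1151 + 3·258 + -2·51 + 2·16 = 5308
  a_11 = 4·5308 + 3·1151 + -2·258 + 2·51 = 24271
  a_12 = 4·24271 + 3·5308 + -2·1151 + 2·258 = 111222
  a_13 = 4·111222 + 3·24271 + -2·5308 + 2·1151 = 509387
  a_14 = 4·509387 + 3·111222 + -2·24271 + 2·5308 = 2333288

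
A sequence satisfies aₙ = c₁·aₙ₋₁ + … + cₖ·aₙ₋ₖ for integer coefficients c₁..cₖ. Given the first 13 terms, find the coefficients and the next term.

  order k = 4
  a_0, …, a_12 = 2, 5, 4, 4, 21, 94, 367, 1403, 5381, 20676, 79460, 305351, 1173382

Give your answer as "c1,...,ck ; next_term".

  a_4 = 4·4 + -1·4 + 1·5 + 2·2 = 21
  a_5 = 4·21 + -1·4 + 1·4 + 2·5 = 94
  a_6 = 4·94 + -1·21 + 1·4 + 2·4 = 367
  a_7 = 4·367 + -1·94 + 1·21 + 2·4 = 1403
  a_8 = 4·1403 + -1·367 + 1·94 + 2·21 = 5381
  a_9 = 4·5381 + -1·1403 + 1·367 + 2·94 = 20676
  a_10 = 4·20676 + -1·5381 + 1·1403 + 2·367 = 79460
  a_11 = 4·79460 + -1·20676 + 1·5381 + 2·1403 = 305351
  a_12 = 4·305351 + -1·79460 + 1·20676 + 2·5381 = 1173382
  a_13 = 4·1173382 + -1·305351 + 1·79460 + 2·20676 = 4508989

4,-1,1,2 ; 4508989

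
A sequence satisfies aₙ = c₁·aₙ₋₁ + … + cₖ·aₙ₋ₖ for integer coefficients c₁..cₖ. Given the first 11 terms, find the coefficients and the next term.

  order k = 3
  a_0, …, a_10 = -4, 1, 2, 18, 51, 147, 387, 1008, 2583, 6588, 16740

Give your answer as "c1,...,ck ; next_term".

3,0,-3 ; 42471

  a_3 = 3·2 + 0·1 + -3·-4 = 18
  a_4 = 3·18 + 0·2 + -3·1 = 51
  a_5 = 3·51 + 0·18 + -3·2 = 147
  a_6 = 3·147 + 0·51 + -3·18 = 387
  a_7 = 3·387 + 0·147 + -3·51 = 1008
  a_8 = 3·1008 + 0·387 + -3·147 = 2583
  a_9 = 3·2583 + 0·1008 + -3·387 = 6588
  a_10 = 3·6588 + 0·2583 + -3·1008 = 16740
  a_11 = 3·16740 + 0·6588 + -3·2583 = 42471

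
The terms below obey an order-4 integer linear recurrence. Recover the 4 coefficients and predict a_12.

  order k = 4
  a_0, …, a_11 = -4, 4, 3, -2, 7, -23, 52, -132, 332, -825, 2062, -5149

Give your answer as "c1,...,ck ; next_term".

  a_4 = -2·-2 + 1·3 + -1·4 + -1·-4 = 7
  a_5 = -2·7 + 1·-2 + -1·3 + -1·4 = -23
  a_6 = -2·-23 + 1·7 + -1·-2 + -1·3 = 52
  a_7 = -2·52 + 1·-23 + -1·7 + -1·-2 = -132
  a_8 = -2·-132 + 1·52 + -1·-23 + -1·7 = 332
  a_9 = -2·332 + 1·-132 + -1·52 + -1·-23 = -825
  a_10 = -2·-825 + 1·332 + -1·-132 + -1·52 = 2062
  a_11 = -2·2062 + 1·-825 + -1·332 + -1·-132 = -5149
  a_12 = -2·-5149 + 1·2062 + -1·-825 + -1·332 = 12853

-2,1,-1,-1 ; 12853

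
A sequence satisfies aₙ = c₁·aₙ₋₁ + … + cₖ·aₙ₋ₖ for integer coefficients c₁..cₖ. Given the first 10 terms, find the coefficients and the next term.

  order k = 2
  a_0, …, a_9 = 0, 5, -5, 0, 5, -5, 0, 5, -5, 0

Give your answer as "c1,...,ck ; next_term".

  a_2 = -1·5 + -1·0 = -5
  a_3 = -1·-5 + -1·5 = 0
  a_4 = -1·0 + -1·-5 = 5
  a_5 = -1·5 + -1·0 = -5
  a_6 = -1·-5 + -1·5 = 0
  a_7 = -1·0 + -1·-5 = 5
  a_8 = -1·5 + -1·0 = -5
  a_9 = -1·-5 + -1·5 = 0
  a_10 = -1·0 + -1·-5 = 5

-1,-1 ; 5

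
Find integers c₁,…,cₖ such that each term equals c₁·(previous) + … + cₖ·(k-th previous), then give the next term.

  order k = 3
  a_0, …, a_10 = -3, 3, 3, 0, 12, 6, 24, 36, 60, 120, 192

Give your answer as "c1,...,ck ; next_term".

  a_3 = 0·3 + 2·3 + 2·-3 = 0
  a_4 = 0·0 + 2·3 + 2·3 = 12
  a_5 = 0·12 + 2·0 + 2·3 = 6
  a_6 = 0·6 + 2·12 + 2·0 = 24
  a_7 = 0·24 + 2·6 + 2·12 = 36
  a_8 = 0·36 + 2·24 + 2·6 = 60
  a_9 = 0·60 + 2·36 + 2·24 = 120
  a_10 = 0·120 + 2·60 + 2·36 = 192
  a_11 = 0·192 + 2·120 + 2·60 = 360

0,2,2 ; 360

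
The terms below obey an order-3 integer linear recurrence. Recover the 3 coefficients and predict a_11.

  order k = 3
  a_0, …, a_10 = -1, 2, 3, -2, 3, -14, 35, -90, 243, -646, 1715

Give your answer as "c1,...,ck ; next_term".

-2,1,-2 ; -4562

  a_3 = -2·3 + 1·2 + -2·-1 = -2
  a_4 = -2·-2 + 1·3 + -2·2 = 3
  a_5 = -2·3 + 1·-2 + -2·3 = -14
  a_6 = -2·-14 + 1·3 + -2·-2 = 35
  a_7 = -2·35 + 1·-14 + -2·3 = -90
  a_8 = -2·-90 + 1·35 + -2·-14 = 243
  a_9 = -2·243 + 1·-90 + -2·35 = -646
  a_10 = -2·-646 + 1·243 + -2·-90 = 1715
  a_11 = -2·1715 + 1·-646 + -2·243 = -4562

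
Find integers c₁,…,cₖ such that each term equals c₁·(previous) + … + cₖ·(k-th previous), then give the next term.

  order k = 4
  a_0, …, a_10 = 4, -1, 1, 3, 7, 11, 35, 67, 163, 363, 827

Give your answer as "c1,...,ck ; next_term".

0,3,4,2 ; 1875

  a_4 = 0·3 + 3·1 + 4·-1 + 2·4 = 7
  a_5 = 0·7 + 3·3 + 4·1 + 2·-1 = 11
  a_6 = 0·11 + 3·7 + 4·3 + 2·1 = 35
  a_7 = 0·35 + 3·11 + 4·7 + 2·3 = 67
  a_8 = 0·67 + 3·35 + 4·11 + 2·7 = 163
  a_9 = 0·163 + 3·67 + 4·35 + 2·11 = 363
  a_10 = 0·363 + 3·163 + 4·67 + 2·35 = 827
  a_11 = 0·827 + 3·363 + 4·163 + 2·67 = 1875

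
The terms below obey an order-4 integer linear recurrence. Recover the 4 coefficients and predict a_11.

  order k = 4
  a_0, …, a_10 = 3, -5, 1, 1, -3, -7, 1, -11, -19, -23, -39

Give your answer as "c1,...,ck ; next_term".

  a_4 = 0·1 + 1·1 + 2·-5 + 2·3 = -3
  a_5 = 0·-3 + 1·1 + 2·1 + 2·-5 = -7
  a_6 = 0·-7 + 1·-3 + 2·1 + 2·1 = 1
  a_7 = 0·1 + 1·-7 + 2·-3 + 2·1 = -11
  a_8 = 0·-11 + 1·1 + 2·-7 + 2·-3 = -19
  a_9 = 0·-19 + 1·-11 + 2·1 + 2·-7 = -23
  a_10 = 0·-23 + 1·-19 + 2·-11 + 2·1 = -39
  a_11 = 0·-39 + 1·-23 + 2·-19 + 2·-11 = -83

0,1,2,2 ; -83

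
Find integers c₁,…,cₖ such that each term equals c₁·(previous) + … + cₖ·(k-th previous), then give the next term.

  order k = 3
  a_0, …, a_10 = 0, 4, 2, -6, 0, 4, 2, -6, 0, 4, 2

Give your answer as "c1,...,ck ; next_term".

-1,-1,-1 ; -6

  a_3 = -1·2 + -1·4 + -1·0 = -6
  a_4 = -1·-6 + -1·2 + -1·4 = 0
  a_5 = -1·0 + -1·-6 + -1·2 = 4
  a_6 = -1·4 + -1·0 + -1·-6 = 2
  a_7 = -1·2 + -1·4 + -1·0 = -6
  a_8 = -1·-6 + -1·2 + -1·4 = 0
  a_9 = -1·0 + -1·-6 + -1·2 = 4
  a_10 = -1·4 + -1·0 + -1·-6 = 2
  a_11 = -1·2 + -1·4 + -1·0 = -6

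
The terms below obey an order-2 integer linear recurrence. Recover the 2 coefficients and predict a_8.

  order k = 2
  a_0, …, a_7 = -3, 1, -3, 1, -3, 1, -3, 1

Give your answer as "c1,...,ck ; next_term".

0,1 ; -3

  a_2 = 0·1 + 1·-3 = -3
  a_3 = 0·-3 + 1·1 = 1
  a_4 = 0·1 + 1·-3 = -3
  a_5 = 0·-3 + 1·1 = 1
  a_6 = 0·1 + 1·-3 = -3
  a_7 = 0·-3 + 1·1 = 1
  a_8 = 0·1 + 1·-3 = -3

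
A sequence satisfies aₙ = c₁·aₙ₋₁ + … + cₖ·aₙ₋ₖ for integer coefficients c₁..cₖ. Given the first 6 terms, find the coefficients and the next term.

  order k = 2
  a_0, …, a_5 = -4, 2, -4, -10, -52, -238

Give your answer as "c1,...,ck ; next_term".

4,3 ; -1108

  a_2 = 4·2 + 3·-4 = -4
  a_3 = 4·-4 + 3·2 = -10
  a_4 = 4·-10 + 3·-4 = -52
  a_5 = 4·-52 + 3·-10 = -238
  a_6 = 4·-238 + 3·-52 = -1108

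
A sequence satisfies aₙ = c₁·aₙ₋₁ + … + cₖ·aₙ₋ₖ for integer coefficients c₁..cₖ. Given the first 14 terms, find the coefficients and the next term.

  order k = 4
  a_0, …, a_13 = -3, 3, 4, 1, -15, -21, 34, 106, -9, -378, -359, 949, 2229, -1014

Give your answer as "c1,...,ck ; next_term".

  a_4 = 0·1 + -3·4 + -3·3 + -2·-3 = -15
  a_5 = 0·-15 + -3·1 + -3·4 + -2·3 = -21
  a_6 = 0·-21 + -3·-15 + -3·1 + -2·4 = 34
  a_7 = 0·34 + -3·-21 + -3·-15 + -2·1 = 106
  a_8 = 0·106 + -3·34 + -3·-21 + -2·-15 = -9
  a_9 = 0·-9 + -3·106 + -3·34 + -2·-21 = -378
  a_10 = 0·-378 + -3·-9 + -3·106 + -2·34 = -359
  a_11 = 0·-359 + -3·-378 + -3·-9 + -2·106 = 949
  a_12 = 0·949 + -3·-359 + -3·-378 + -2·-9 = 2229
  a_13 = 0·2229 + -3·949 + -3·-359 + -2·-378 = -1014
  a_14 = 0·-1014 + -3·2229 + -3·949 + -2·-359 = -8816

0,-3,-3,-2 ; -8816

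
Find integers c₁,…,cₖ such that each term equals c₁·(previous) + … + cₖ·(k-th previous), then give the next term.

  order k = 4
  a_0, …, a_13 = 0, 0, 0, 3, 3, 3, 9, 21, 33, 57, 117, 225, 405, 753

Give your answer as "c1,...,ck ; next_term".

1,0,2,2 ; 1437

  a_4 = 1·3 + 0·0 + 2·0 + 2·0 = 3
  a_5 = 1·3 + 0·3 + 2·0 + 2·0 = 3
  a_6 = 1·3 + 0·3 + 2·3 + 2·0 = 9
  a_7 = 1·9 + 0·3 + 2·3 + 2·3 = 21
  a_8 = 1·21 + 0·9 + 2·3 + 2·3 = 33
  a_9 = 1·33 + 0·21 + 2·9 + 2·3 = 57
  a_10 = 1·57 + 0·33 + 2·21 + 2·9 = 117
  a_11 = 1·117 + 0·57 + 2·33 + 2·21 = 225
  a_12 = 1·225 + 0·117 + 2·57 + 2·33 = 405
  a_13 = 1·405 + 0·225 + 2·117 + 2·57 = 753
  a_14 = 1·753 + 0·405 + 2·225 + 2·117 = 1437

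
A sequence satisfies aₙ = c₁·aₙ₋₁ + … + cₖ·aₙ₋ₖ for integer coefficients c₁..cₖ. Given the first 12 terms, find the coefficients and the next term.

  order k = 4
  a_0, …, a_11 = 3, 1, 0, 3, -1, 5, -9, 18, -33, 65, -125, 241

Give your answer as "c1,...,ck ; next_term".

-1,1,-1,1 ; -464

  a_4 = -1·3 + 1·0 + -1·1 + 1·3 = -1
  a_5 = -1·-1 + 1·3 + -1·0 + 1·1 = 5
  a_6 = -1·5 + 1·-1 + -1·3 + 1·0 = -9
  a_7 = -1·-9 + 1·5 + -1·-1 + 1·3 = 18
  a_8 = -1·18 + 1·-9 + -1·5 + 1·-1 = -33
  a_9 = -1·-33 + 1·18 + -1·-9 + 1·5 = 65
  a_10 = -1·65 + 1·-33 + -1·18 + 1·-9 = -125
  a_11 = -1·-125 + 1·65 + -1·-33 + 1·18 = 241
  a_12 = -1·241 + 1·-125 + -1·65 + 1·-33 = -464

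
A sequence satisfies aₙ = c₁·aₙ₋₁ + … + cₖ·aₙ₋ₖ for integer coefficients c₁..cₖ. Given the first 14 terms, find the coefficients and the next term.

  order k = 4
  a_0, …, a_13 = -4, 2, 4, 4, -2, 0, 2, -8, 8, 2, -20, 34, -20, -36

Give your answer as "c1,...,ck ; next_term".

-1,-1,1,-1 ; 110

  a_4 = -1·4 + -1·4 + 1·2 + -1·-4 = -2
  a_5 = -1·-2 + -1·4 + 1·4 + -1·2 = 0
  a_6 = -1·0 + -1·-2 + 1·4 + -1·4 = 2
  a_7 = -1·2 + -1·0 + 1·-2 + -1·4 = -8
  a_8 = -1·-8 + -1·2 + 1·0 + -1·-2 = 8
  a_9 = -1·8 + -1·-8 + 1·2 + -1·0 = 2
  a_10 = -1·2 + -1·8 + 1·-8 + -1·2 = -20
  a_11 = -1·-20 + -1·2 + 1·8 + -1·-8 = 34
  a_12 = -1·34 + -1·-20 + 1·2 + -1·8 = -20
  a_13 = -1·-20 + -1·34 + 1·-20 + -1·2 = -36
  a_14 = -1·-36 + -1·-20 + 1·34 + -1·-20 = 110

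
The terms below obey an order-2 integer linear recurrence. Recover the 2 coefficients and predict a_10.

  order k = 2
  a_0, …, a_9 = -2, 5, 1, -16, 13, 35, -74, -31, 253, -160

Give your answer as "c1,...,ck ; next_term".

  a_2 = -1·5 + -3·-2 = 1
  a_3 = -1·1 + -3·5 = -16
  a_4 = -1·-16 + -3·1 = 13
  a_5 = -1·13 + -3·-16 = 35
  a_6 = -1·35 + -3·13 = -74
  a_7 = -1·-74 + -3·35 = -31
  a_8 = -1·-31 + -3·-74 = 253
  a_9 = -1·253 + -3·-31 = -160
  a_10 = -1·-160 + -3·253 = -599

-1,-3 ; -599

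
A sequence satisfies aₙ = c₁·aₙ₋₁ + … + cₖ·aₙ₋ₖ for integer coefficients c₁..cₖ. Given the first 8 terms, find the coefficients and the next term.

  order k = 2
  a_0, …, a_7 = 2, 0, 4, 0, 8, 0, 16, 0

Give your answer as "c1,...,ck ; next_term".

0,2 ; 32

  a_2 = 0·0 + 2·2 = 4
  a_3 = 0·4 + 2·0 = 0
  a_4 = 0·0 + 2·4 = 8
  a_5 = 0·8 + 2·0 = 0
  a_6 = 0·0 + 2·8 = 16
  a_7 = 0·16 + 2·0 = 0
  a_8 = 0·0 + 2·16 = 32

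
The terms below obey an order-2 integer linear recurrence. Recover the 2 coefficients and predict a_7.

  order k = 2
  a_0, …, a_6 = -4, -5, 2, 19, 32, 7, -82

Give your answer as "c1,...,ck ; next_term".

  a_2 = 2·-5 + -3·-4 = 2
  a_3 = 2·2 + -3·-5 = 19
  a_4 = 2·19 + -3·2 = 32
  a_5 = 2·32 + -3·19 = 7
  a_6 = 2·7 + -3·32 = -82
  a_7 = 2·-82 + -3·7 = -185

2,-3 ; -185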